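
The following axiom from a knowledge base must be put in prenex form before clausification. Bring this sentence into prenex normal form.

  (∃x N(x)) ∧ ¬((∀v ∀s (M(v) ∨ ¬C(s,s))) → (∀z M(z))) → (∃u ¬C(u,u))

Eliminate → and ↔ using ¬ and ∨.
  ¬((∃x N(x)) ∧ ¬(¬(∀v ∀s (M(v) ∨ ¬C(s,s))) ∨ (∀z M(z)))) ∨ (∃u ¬C(u,u))
Move each ¬ inward, flipping quantifiers it crosses:
  (∀x ¬N(x)) ∨ (∃v ∃s (¬M(v) ∧ C(s,s))) ∨ (∀z M(z)) ∨ (∃u ¬C(u,u))
All bound variables are already distinct, so no renaming is needed.
Finally move all quantifiers to the prefix:
  ∀x ∃v ∃s ∀z ∃u (¬N(x) ∨ ¬M(v) ∧ C(s,s) ∨ M(z) ∨ ¬C(u,u))

∀x ∃v ∃s ∀z ∃u (¬N(x) ∨ ¬M(v) ∧ C(s,s) ∨ M(z) ∨ ¬C(u,u))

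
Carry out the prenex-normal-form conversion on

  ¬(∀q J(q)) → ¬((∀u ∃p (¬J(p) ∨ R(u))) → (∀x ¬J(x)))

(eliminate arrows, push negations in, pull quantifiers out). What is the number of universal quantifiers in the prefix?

Eliminate → and ↔ using ¬ and ∨.
  ¬¬(∀q J(q)) ∨ ¬(¬(∀u ∃p (¬J(p) ∨ R(u))) ∨ (∀x ¬J(x)))
Move each ¬ inward, flipping quantifiers it crosses:
  (∀q J(q)) ∨ (∀u ∃p (¬J(p) ∨ R(u))) ∧ (∃x J(x))
Finally move all quantifiers to the prefix:
  ∀q ∀u ∃p ∃x (J(q) ∨ (¬J(p) ∨ R(u)) ∧ J(x))
The prefix is ∀q ∀u ∃p ∃x: 2 universal, 2 existential.

2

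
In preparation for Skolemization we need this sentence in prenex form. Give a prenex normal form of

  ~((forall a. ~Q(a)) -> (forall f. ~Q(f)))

forall a. exists f. (~Q(a) & Q(f))

Rewrite implications/biconditionals: A → B as ¬A ∨ B.
  ~(~(forall a. ~Q(a)) | (forall f. ~Q(f)))
Push ¬ through the quantifiers and connectives to reach negation normal form:
  (forall a. ~Q(a)) & (exists f. Q(f))
All bound variables are already distinct, so no renaming is needed.
Pull the quantifiers to the front (each side's bound variable is not free in the other side):
  forall a. exists f. (~Q(a) & Q(f))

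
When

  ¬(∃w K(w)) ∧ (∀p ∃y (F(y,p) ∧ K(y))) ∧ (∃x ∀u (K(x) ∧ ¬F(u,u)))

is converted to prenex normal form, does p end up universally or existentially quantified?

Push ¬ through the quantifiers and connectives to reach negation normal form:
  (∀w ¬K(w)) ∧ (∀p ∃y (F(y,p) ∧ K(y))) ∧ (∃x ∀u (K(x) ∧ ¬F(u,u)))
All bound variables are already distinct, so no renaming is needed.
Pull the quantifiers to the front (each side's bound variable is not free in the other side):
  ∀w ∀p ∃y ∃x ∀u (¬K(w) ∧ F(y,p) ∧ K(y) ∧ K(x) ∧ ¬F(u,u))
The quantifier ∀p sits under an even number of negations, so it remains universal.

universal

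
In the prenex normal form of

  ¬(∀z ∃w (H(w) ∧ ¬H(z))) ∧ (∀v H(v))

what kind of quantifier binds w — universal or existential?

universal

Drive negations inward (¬∀x A ≡ ∃x ¬A, ¬∃x A ≡ ∀x ¬A, De Morgan for ∧/∨):
  (∃z ∀w (¬H(w) ∨ H(z))) ∧ (∀v H(v))
All bound variables are already distinct, so no renaming is needed.
Pull the quantifiers to the front (each side's bound variable is not free in the other side):
  ∃z ∀w ∀v ((¬H(w) ∨ H(z)) ∧ H(v))
The quantifier ∃w sits under an odd number of negations, so it flips to ∀w.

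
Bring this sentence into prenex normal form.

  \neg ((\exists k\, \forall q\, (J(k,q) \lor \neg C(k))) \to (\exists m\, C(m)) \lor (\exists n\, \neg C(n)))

\exists k\, \forall q\, \forall m\, \forall n\, ((J(k,q) \lor \neg C(k)) \land \neg C(m) \land C(n))

First replace A → B with ¬A ∨ B.
  \neg (\neg (\exists k\, \forall q\, (J(k,q) \lor \neg C(k))) \lor (\exists m\, C(m)) \lor (\exists n\, \neg C(n)))
Push ¬ through the quantifiers and connectives to reach negation normal form:
  (\exists k\, \forall q\, (J(k,q) \lor \neg C(k))) \land (\forall m\, \neg C(m)) \land (\forall n\, C(n))
All bound variables are already distinct, so no renaming is needed.
Extract every quantifier outward, since the variables are now distinct and don't occur free across branches:
  \exists k\, \forall q\, \forall m\, \forall n\, ((J(k,q) \lor \neg C(k)) \land \neg C(m) \land C(n))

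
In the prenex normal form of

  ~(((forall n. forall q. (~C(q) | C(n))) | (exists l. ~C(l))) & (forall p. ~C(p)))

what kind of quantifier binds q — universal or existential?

existential

Move each ¬ inward, flipping quantifiers it crosses:
  (exists n. exists q. (C(q) & ~C(n))) & (forall l. C(l)) | (exists p. C(p))
All bound variables are already distinct, so no renaming is needed.
Pull the quantifiers to the front (each side's bound variable is not free in the other side):
  exists n. exists q. forall l. exists p. (C(q) & ~C(n) & C(l) | C(p))
The quantifier forall q sits under an odd number of negations, so it flips to exists q.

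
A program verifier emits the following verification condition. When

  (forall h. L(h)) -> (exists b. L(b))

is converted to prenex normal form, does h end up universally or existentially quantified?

Rewrite implications/biconditionals: A → B as ¬A ∨ B.
  ~(forall h. L(h)) | (exists b. L(b))
Drive negations inward (¬∀x A ≡ ∃x ¬A, ¬∃x A ≡ ∀x ¬A, De Morgan for ∧/∨):
  (exists h. ~L(h)) | (exists b. L(b))
All bound variables are already distinct, so no renaming is needed.
Finally move all quantifiers to the prefix:
  exists h. exists b. (~L(h) | L(b))
The quantifier forall h sits under an odd number of negations (counting the antecedent side of each →), so it flips to exists h.

existential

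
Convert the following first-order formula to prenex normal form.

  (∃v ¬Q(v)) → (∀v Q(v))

First replace A → B with ¬A ∨ B.
  ¬(∃v ¬Q(v)) ∨ (∀v Q(v))
Push ¬ through the quantifiers and connectives to reach negation normal form:
  (∀v Q(v)) ∨ (∀v Q(v))
Give each quantifier a distinct variable: v↦u1.
  (∀v Q(v)) ∨ (∀u1 Q(u1))
Extract every quantifier outward, since the variables are now distinct and don't occur free across branches:
  ∀v ∀u1 (Q(v) ∨ Q(u1))

∀v ∀u1 (Q(v) ∨ Q(u1))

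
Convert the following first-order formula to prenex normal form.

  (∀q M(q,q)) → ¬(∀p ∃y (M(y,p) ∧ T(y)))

∃q ∃p ∀y (¬M(q,q) ∨ ¬M(y,p) ∨ ¬T(y))

First replace A → B with ¬A ∨ B.
  ¬(∀q M(q,q)) ∨ ¬(∀p ∃y (M(y,p) ∧ T(y)))
Drive negations inward (¬∀x A ≡ ∃x ¬A, ¬∃x A ≡ ∀x ¬A, De Morgan for ∧/∨):
  (∃q ¬M(q,q)) ∨ (∃p ∀y (¬M(y,p) ∨ ¬T(y)))
All bound variables are already distinct, so no renaming is needed.
Finally move all quantifiers to the prefix:
  ∃q ∃p ∀y (¬M(q,q) ∨ ¬M(y,p) ∨ ¬T(y))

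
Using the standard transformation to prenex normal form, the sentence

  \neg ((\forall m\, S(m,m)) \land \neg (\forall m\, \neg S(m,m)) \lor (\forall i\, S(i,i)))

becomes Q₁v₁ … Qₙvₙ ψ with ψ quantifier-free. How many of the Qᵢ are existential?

2

Push ¬ through the quantifiers and connectives to reach negation normal form:
  ((\exists m\, \neg S(m,m)) \lor (\forall m\, \neg S(m,m))) \land (\exists i\, \neg S(i,i))
Rename bound variables to avoid capture: m↦x.
  ((\exists m\, \neg S(m,m)) \lor (\forall x\, \neg S(x,x))) \land (\exists i\, \neg S(i,i))
Extract every quantifier outward, since the variables are now distinct and don't occur free across branches:
  \exists m\, \forall x\, \exists i\, ((\neg S(m,m) \lor \neg S(x,x)) \land \neg S(i,i))
The prefix is \exists m \forall x \exists i: 1 universal, 2 existential.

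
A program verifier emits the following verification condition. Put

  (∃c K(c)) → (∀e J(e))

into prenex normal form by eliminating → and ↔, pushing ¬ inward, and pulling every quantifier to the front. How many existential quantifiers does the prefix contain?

Rewrite implications/biconditionals: A → B as ¬A ∨ B.
  ¬(∃c K(c)) ∨ (∀e J(e))
Drive negations inward (¬∀x A ≡ ∃x ¬A, ¬∃x A ≡ ∀x ¬A, De Morgan for ∧/∨):
  (∀c ¬K(c)) ∨ (∀e J(e))
Finally move all quantifiers to the prefix:
  ∀c ∀e (¬K(c) ∨ J(e))
The prefix is ∀c ∀e: 2 universal, 0 existential.

0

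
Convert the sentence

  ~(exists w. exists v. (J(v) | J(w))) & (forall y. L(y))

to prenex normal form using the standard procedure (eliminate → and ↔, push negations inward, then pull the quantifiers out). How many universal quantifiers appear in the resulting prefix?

3

Push ¬ through the quantifiers and connectives to reach negation normal form:
  (forall w. forall v. (~J(v) & ~J(w))) & (forall y. L(y))
All bound variables are already distinct, so no renaming is needed.
Finally move all quantifiers to the prefix:
  forall w. forall v. forall y. (~J(v) & ~J(w) & L(y))
The prefix is forall w forall v forall y: 3 universal, 0 existential.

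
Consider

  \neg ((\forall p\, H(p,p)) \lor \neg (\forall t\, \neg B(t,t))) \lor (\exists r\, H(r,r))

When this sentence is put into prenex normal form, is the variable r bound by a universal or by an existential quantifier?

existential

Move each ¬ inward, flipping quantifiers it crosses:
  (\exists p\, \neg H(p,p)) \land (\forall t\, \neg B(t,t)) \lor (\exists r\, H(r,r))
All bound variables are already distinct, so no renaming is needed.
Pull the quantifiers to the front (each side's bound variable is not free in the other side):
  \exists p\, \forall t\, \exists r\, (\neg H(p,p) \land \neg B(t,t) \lor H(r,r))
The quantifier \exists r sits under an even number of negations, so it remains existential.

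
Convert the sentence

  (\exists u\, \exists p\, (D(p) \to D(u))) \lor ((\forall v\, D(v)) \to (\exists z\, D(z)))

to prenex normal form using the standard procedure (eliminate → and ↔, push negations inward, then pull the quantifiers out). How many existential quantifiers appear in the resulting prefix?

First replace A → B with ¬A ∨ B.
  (\exists u\, \exists p\, (\neg D(p) \lor D(u))) \lor \neg (\forall v\, D(v)) \lor (\exists z\, D(z))
Move each ¬ inward, flipping quantifiers it crosses:
  (\exists u\, \exists p\, (\neg D(p) \lor D(u))) \lor (\exists v\, \neg D(v)) \lor (\exists z\, D(z))
Pull the quantifiers to the front (each side's bound variable is not free in the other side):
  \exists u\, \exists p\, \exists v\, \exists z\, (\neg D(p) \lor D(u) \lor \neg D(v) \lor D(z))
The prefix is \exists u \exists p \exists v \exists z: 0 universal, 4 existential.

4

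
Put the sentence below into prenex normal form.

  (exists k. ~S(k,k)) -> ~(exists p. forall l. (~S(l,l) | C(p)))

First replace A → B with ¬A ∨ B.
  ~(exists k. ~S(k,k)) | ~(exists p. forall l. (~S(l,l) | C(p)))
Drive negations inward (¬∀x A ≡ ∃x ¬A, ¬∃x A ≡ ∀x ¬A, De Morgan for ∧/∨):
  (forall k. S(k,k)) | (forall p. exists l. (S(l,l) & ~C(p)))
All bound variables are already distinct, so no renaming is needed.
Extract every quantifier outward, since the variables are now distinct and don't occur free across branches:
  forall k. forall p. exists l. (S(k,k) | S(l,l) & ~C(p))

forall k. forall p. exists l. (S(k,k) | S(l,l) & ~C(p))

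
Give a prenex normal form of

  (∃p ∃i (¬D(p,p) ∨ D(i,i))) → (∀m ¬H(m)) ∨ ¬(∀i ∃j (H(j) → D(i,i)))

Eliminate → and ↔ using ¬ and ∨.
  ¬(∃p ∃i (¬D(p,p) ∨ D(i,i))) ∨ (∀m ¬H(m)) ∨ ¬(∀i ∃j (¬H(j) ∨ D(i,i)))
Push ¬ through the quantifiers and connectives to reach negation normal form:
  (∀p ∀i (D(p,p) ∧ ¬D(i,i))) ∨ (∀m ¬H(m)) ∨ (∃i ∀j (H(j) ∧ ¬D(i,i)))
Rename bound variables to avoid capture: i↦r.
  (∀p ∀i (D(p,p) ∧ ¬D(i,i))) ∨ (∀m ¬H(m)) ∨ (∃r ∀j (H(j) ∧ ¬D(r,r)))
Pull the quantifiers to the front (each side's bound variable is not free in the other side):
  ∀p ∀i ∀m ∃r ∀j (D(p,p) ∧ ¬D(i,i) ∨ ¬H(m) ∨ H(j) ∧ ¬D(r,r))

∀p ∀i ∀m ∃r ∀j (D(p,p) ∧ ¬D(i,i) ∨ ¬H(m) ∨ H(j) ∧ ¬D(r,r))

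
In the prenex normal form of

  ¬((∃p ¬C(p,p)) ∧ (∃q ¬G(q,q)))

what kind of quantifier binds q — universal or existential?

Push ¬ through the quantifiers and connectives to reach negation normal form:
  (∀p C(p,p)) ∨ (∀q G(q,q))
All bound variables are already distinct, so no renaming is needed.
Finally move all quantifiers to the prefix:
  ∀p ∀q (C(p,p) ∨ G(q,q))
The quantifier ∃q sits under an odd number of negations, so it flips to ∀q.

universal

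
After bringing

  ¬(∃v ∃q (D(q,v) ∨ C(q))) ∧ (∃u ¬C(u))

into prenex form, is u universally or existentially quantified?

Move each ¬ inward, flipping quantifiers it crosses:
  (∀v ∀q (¬D(q,v) ∧ ¬C(q))) ∧ (∃u ¬C(u))
Finally move all quantifiers to the prefix:
  ∀v ∀q ∃u (¬D(q,v) ∧ ¬C(q) ∧ ¬C(u))
The quantifier ∃u sits under an even number of negations, so it remains existential.

existential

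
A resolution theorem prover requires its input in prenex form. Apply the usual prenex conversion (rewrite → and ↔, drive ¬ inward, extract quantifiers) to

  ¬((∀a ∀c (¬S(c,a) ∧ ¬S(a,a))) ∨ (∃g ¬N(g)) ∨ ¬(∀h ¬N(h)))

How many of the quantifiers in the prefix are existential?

Move each ¬ inward, flipping quantifiers it crosses:
  (∃a ∃c (S(c,a) ∨ S(a,a))) ∧ (∀g N(g)) ∧ (∀h ¬N(h))
All bound variables are already distinct, so no renaming is needed.
Finally move all quantifiers to the prefix:
  ∃a ∃c ∀g ∀h ((S(c,a) ∨ S(a,a)) ∧ N(g) ∧ ¬N(h))
The prefix is ∃a ∃c ∀g ∀h: 2 universal, 2 existential.

2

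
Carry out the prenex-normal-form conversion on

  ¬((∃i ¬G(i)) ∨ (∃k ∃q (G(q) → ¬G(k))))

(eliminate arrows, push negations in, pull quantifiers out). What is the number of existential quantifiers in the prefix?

0

Rewrite implications/biconditionals: A → B as ¬A ∨ B.
  ¬((∃i ¬G(i)) ∨ (∃k ∃q (¬G(q) ∨ ¬G(k))))
Drive negations inward (¬∀x A ≡ ∃x ¬A, ¬∃x A ≡ ∀x ¬A, De Morgan for ∧/∨):
  (∀i G(i)) ∧ (∀k ∀q (G(q) ∧ G(k)))
Finally move all quantifiers to the prefix:
  ∀i ∀k ∀q (G(i) ∧ G(q) ∧ G(k))
The prefix is ∀i ∀k ∀q: 3 universal, 0 existential.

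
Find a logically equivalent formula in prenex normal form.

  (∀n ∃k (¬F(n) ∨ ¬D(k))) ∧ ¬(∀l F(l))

Push ¬ through the quantifiers and connectives to reach negation normal form:
  (∀n ∃k (¬F(n) ∨ ¬D(k))) ∧ (∃l ¬F(l))
All bound variables are already distinct, so no renaming is needed.
Extract every quantifier outward, since the variables are now distinct and don't occur free across branches:
  ∀n ∃k ∃l ((¬F(n) ∨ ¬D(k)) ∧ ¬F(l))

∀n ∃k ∃l ((¬F(n) ∨ ¬D(k)) ∧ ¬F(l))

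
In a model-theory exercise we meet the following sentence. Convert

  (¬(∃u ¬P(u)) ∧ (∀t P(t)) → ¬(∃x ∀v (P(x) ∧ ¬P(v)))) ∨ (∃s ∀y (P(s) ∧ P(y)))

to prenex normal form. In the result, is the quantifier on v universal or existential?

First replace A → B with ¬A ∨ B.
  ¬(¬(∃u ¬P(u)) ∧ (∀t P(t))) ∨ ¬(∃x ∀v (P(x) ∧ ¬P(v))) ∨ (∃s ∀y (P(s) ∧ P(y)))
Move each ¬ inward, flipping quantifiers it crosses:
  (∃u ¬P(u)) ∨ (∃t ¬P(t)) ∨ (∀x ∃v (¬P(x) ∨ P(v))) ∨ (∃s ∀y (P(s) ∧ P(y)))
All bound variables are already distinct, so no renaming is needed.
Pull the quantifiers to the front (each side's bound variable is not free in the other side):
  ∃u ∃t ∀x ∃v ∃s ∀y (¬P(u) ∨ ¬P(t) ∨ ¬P(x) ∨ P(v) ∨ P(s) ∧ P(y))
The quantifier ∀v sits under an odd number of negations (counting the antecedent side of each →), so it flips to ∃v.

existential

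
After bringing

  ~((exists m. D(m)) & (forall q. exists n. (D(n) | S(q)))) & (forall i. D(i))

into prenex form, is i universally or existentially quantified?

Move each ¬ inward, flipping quantifiers it crosses:
  ((forall m. ~D(m)) | (exists q. forall n. (~D(n) & ~S(q)))) & (forall i. D(i))
Pull the quantifiers to the front (each side's bound variable is not free in the other side):
  forall m. exists q. forall n. forall i. ((~D(m) | ~D(n) & ~S(q)) & D(i))
The quantifier forall i sits under an even number of negations, so it remains universal.

universal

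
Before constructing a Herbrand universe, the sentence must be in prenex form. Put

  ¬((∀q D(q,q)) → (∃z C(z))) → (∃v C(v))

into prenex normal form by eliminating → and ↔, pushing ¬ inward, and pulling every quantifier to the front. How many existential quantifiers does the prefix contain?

3

Rewrite implications/biconditionals: A → B as ¬A ∨ B.
  ¬¬(¬(∀q D(q,q)) ∨ (∃z C(z))) ∨ (∃v C(v))
Drive negations inward (¬∀x A ≡ ∃x ¬A, ¬∃x A ≡ ∀x ¬A, De Morgan for ∧/∨):
  (∃q ¬D(q,q)) ∨ (∃z C(z)) ∨ (∃v C(v))
All bound variables are already distinct, so no renaming is needed.
Finally move all quantifiers to the prefix:
  ∃q ∃z ∃v (¬D(q,q) ∨ C(z) ∨ C(v))
The prefix is ∃q ∃z ∃v: 0 universal, 3 existential.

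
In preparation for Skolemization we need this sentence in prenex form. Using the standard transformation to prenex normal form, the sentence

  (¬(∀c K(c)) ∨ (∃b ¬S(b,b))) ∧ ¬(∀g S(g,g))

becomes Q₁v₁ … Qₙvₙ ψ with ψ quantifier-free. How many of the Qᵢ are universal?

Move each ¬ inward, flipping quantifiers it crosses:
  ((∃c ¬K(c)) ∨ (∃b ¬S(b,b))) ∧ (∃g ¬S(g,g))
Pull the quantifiers to the front (each side's bound variable is not free in the other side):
  ∃c ∃b ∃g ((¬K(c) ∨ ¬S(b,b)) ∧ ¬S(g,g))
The prefix is ∃c ∃b ∃g: 0 universal, 3 existential.

0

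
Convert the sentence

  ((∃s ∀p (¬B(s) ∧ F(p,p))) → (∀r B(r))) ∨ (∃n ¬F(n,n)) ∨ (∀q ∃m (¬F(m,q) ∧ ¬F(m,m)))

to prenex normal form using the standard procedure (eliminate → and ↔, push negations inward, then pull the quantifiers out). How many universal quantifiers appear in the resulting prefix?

3

First replace A → B with ¬A ∨ B.
  ¬(∃s ∀p (¬B(s) ∧ F(p,p))) ∨ (∀r B(r)) ∨ (∃n ¬F(n,n)) ∨ (∀q ∃m (¬F(m,q) ∧ ¬F(m,m)))
Drive negations inward (¬∀x A ≡ ∃x ¬A, ¬∃x A ≡ ∀x ¬A, De Morgan for ∧/∨):
  (∀s ∃p (B(s) ∨ ¬F(p,p))) ∨ (∀r B(r)) ∨ (∃n ¬F(n,n)) ∨ (∀q ∃m (¬F(m,q) ∧ ¬F(m,m)))
Pull the quantifiers to the front (each side's bound variable is not free in the other side):
  ∀s ∃p ∀r ∃n ∀q ∃m (B(s) ∨ ¬F(p,p) ∨ B(r) ∨ ¬F(n,n) ∨ ¬F(m,q) ∧ ¬F(m,m))
The prefix is ∀s ∃p ∀r ∃n ∀q ∃m: 3 universal, 3 existential.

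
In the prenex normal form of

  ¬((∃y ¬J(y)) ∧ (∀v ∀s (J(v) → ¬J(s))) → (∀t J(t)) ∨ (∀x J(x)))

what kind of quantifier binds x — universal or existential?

Eliminate → and ↔ using ¬ and ∨.
  ¬(¬((∃y ¬J(y)) ∧ (∀v ∀s (¬J(v) ∨ ¬J(s)))) ∨ (∀t J(t)) ∨ (∀x J(x)))
Drive negations inward (¬∀x A ≡ ∃x ¬A, ¬∃x A ≡ ∀x ¬A, De Morgan for ∧/∨):
  (∃y ¬J(y)) ∧ (∀v ∀s (¬J(v) ∨ ¬J(s))) ∧ (∃t ¬J(t)) ∧ (∃x ¬J(x))
Pull the quantifiers to the front (each side's bound variable is not free in the other side):
  ∃y ∀v ∀s ∃t ∃x (¬J(y) ∧ (¬J(v) ∨ ¬J(s)) ∧ ¬J(t) ∧ ¬J(x))
The quantifier ∀x sits under an odd number of negations (counting the antecedent side of each →), so it flips to ∃x.

existential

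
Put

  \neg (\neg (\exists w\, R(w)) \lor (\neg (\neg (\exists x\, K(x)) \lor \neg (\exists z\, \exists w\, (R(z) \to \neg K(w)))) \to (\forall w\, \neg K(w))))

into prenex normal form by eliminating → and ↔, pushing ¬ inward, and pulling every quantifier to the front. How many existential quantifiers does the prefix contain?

Eliminate → and ↔ using ¬ and ∨.
  \neg (\neg (\exists w\, R(w)) \lor \neg \neg (\neg (\exists x\, K(x)) \lor \neg (\exists z\, \exists w\, (\neg R(z) \lor \neg K(w)))) \lor (\forall w\, \neg K(w)))
Push ¬ through the quantifiers and connectives to reach negation normal form:
  (\exists w\, R(w)) \land (\exists x\, K(x)) \land (\exists z\, \exists w\, (\neg R(z) \lor \neg K(w))) \land (\exists w\, K(w))
Give each quantifier a distinct variable: w↦c, w↦p.
  (\exists w\, R(w)) \land (\exists x\, K(x)) \land (\exists z\, \exists c\, (\neg R(z) \lor \neg K(c))) \land (\exists p\, K(p))
Finally move all quantifiers to the prefix:
  \exists w\, \exists x\, \exists z\, \exists c\, \exists p\, (R(w) \land K(x) \land (\neg R(z) \lor \neg K(c)) \land K(p))
The prefix is \exists w \exists x \exists z \exists c \exists p: 0 universal, 5 existential.

5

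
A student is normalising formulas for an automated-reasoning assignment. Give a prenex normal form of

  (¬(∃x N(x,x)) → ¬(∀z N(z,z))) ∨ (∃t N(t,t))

Rewrite implications/biconditionals: A → B as ¬A ∨ B.
  ¬¬(∃x N(x,x)) ∨ ¬(∀z N(z,z)) ∨ (∃t N(t,t))
Push ¬ through the quantifiers and connectives to reach negation normal form:
  (∃x N(x,x)) ∨ (∃z ¬N(z,z)) ∨ (∃t N(t,t))
All bound variables are already distinct, so no renaming is needed.
Finally move all quantifiers to the prefix:
  ∃x ∃z ∃t (N(x,x) ∨ ¬N(z,z) ∨ N(t,t))

∃x ∃z ∃t (N(x,x) ∨ ¬N(z,z) ∨ N(t,t))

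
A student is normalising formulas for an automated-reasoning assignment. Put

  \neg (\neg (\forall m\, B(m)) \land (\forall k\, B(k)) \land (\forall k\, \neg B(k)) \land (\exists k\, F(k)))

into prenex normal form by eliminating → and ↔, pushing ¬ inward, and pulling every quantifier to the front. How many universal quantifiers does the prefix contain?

2

Move each ¬ inward, flipping quantifiers it crosses:
  (\forall m\, B(m)) \lor (\exists k\, \neg B(k)) \lor (\exists k\, B(k)) \lor (\forall k\, \neg F(k))
Rename bound variables to avoid capture: k↦b, k↦z1.
  (\forall m\, B(m)) \lor (\exists k\, \neg B(k)) \lor (\exists b\, B(b)) \lor (\forall z1\, \neg F(z1))
Extract every quantifier outward, since the variables are now distinct and don't occur free across branches:
  \forall m\, \exists k\, \exists b\, \forall z1\, (B(m) \lor \neg B(k) \lor B(b) \lor \neg F(z1))
The prefix is \forall m \exists k \exists b \forall z1: 2 universal, 2 existential.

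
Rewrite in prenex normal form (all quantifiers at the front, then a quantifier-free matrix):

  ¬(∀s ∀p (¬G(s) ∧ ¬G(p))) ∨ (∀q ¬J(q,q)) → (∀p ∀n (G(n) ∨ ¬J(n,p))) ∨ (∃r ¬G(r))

First replace A → B with ¬A ∨ B.
  ¬(¬(∀s ∀p (¬G(s) ∧ ¬G(p))) ∨ (∀q ¬J(q,q))) ∨ (∀p ∀n (G(n) ∨ ¬J(n,p))) ∨ (∃r ¬G(r))
Push ¬ through the quantifiers and connectives to reach negation normal form:
  (∀s ∀p (¬G(s) ∧ ¬G(p))) ∧ (∃q J(q,q)) ∨ (∀p ∀n (G(n) ∨ ¬J(n,p))) ∨ (∃r ¬G(r))
Standardize variables apart so no two quantifiers bind the same name: p↦v.
  (∀s ∀p (¬G(s) ∧ ¬G(p))) ∧ (∃q J(q,q)) ∨ (∀v ∀n (G(n) ∨ ¬J(n,v))) ∨ (∃r ¬G(r))
Finally move all quantifiers to the prefix:
  ∀s ∀p ∃q ∀v ∀n ∃r (¬G(s) ∧ ¬G(p) ∧ J(q,q) ∨ G(n) ∨ ¬J(n,v) ∨ ¬G(r))

∀s ∀p ∃q ∀v ∀n ∃r (¬G(s) ∧ ¬G(p) ∧ J(q,q) ∨ G(n) ∨ ¬J(n,v) ∨ ¬G(r))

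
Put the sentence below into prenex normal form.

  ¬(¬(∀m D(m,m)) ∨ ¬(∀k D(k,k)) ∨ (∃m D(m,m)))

Move each ¬ inward, flipping quantifiers it crosses:
  (∀m D(m,m)) ∧ (∀k D(k,k)) ∧ (∀m ¬D(m,m))
Give each quantifier a distinct variable: m↦z.
  (∀m D(m,m)) ∧ (∀k D(k,k)) ∧ (∀z ¬D(z,z))
Pull the quantifiers to the front (each side's bound variable is not free in the other side):
  ∀m ∀k ∀z (D(m,m) ∧ D(k,k) ∧ ¬D(z,z))

∀m ∀k ∀z (D(m,m) ∧ D(k,k) ∧ ¬D(z,z))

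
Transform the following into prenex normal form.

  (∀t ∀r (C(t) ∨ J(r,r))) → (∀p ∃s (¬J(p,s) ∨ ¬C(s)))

∃t ∃r ∀p ∃s (¬C(t) ∧ ¬J(r,r) ∨ ¬J(p,s) ∨ ¬C(s))

First replace A → B with ¬A ∨ B.
  ¬(∀t ∀r (C(t) ∨ J(r,r))) ∨ (∀p ∃s (¬J(p,s) ∨ ¬C(s)))
Push ¬ through the quantifiers and connectives to reach negation normal form:
  (∃t ∃r (¬C(t) ∧ ¬J(r,r))) ∨ (∀p ∃s (¬J(p,s) ∨ ¬C(s)))
Extract every quantifier outward, since the variables are now distinct and don't occur free across branches:
  ∃t ∃r ∀p ∃s (¬C(t) ∧ ¬J(r,r) ∨ ¬J(p,s) ∨ ¬C(s))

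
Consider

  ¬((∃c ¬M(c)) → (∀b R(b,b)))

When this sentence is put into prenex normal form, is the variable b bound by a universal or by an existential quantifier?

Eliminate → and ↔ using ¬ and ∨.
  ¬(¬(∃c ¬M(c)) ∨ (∀b R(b,b)))
Push ¬ through the quantifiers and connectives to reach negation normal form:
  (∃c ¬M(c)) ∧ (∃b ¬R(b,b))
All bound variables are already distinct, so no renaming is needed.
Pull the quantifiers to the front (each side's bound variable is not free in the other side):
  ∃c ∃b (¬M(c) ∧ ¬R(b,b))
The quantifier ∀b sits under an odd number of negations (counting the antecedent side of each →), so it flips to ∃b.

existential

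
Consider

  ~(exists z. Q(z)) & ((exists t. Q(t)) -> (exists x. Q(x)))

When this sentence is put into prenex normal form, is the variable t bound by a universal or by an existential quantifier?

universal

First replace A → B with ¬A ∨ B.
  ~(exists z. Q(z)) & (~(exists t. Q(t)) | (exists x. Q(x)))
Push ¬ through the quantifiers and connectives to reach negation normal form:
  (forall z. ~Q(z)) & ((forall t. ~Q(t)) | (exists x. Q(x)))
Pull the quantifiers to the front (each side's bound variable is not free in the other side):
  forall z. forall t. exists x. (~Q(z) & (~Q(t) | Q(x)))
The quantifier exists t sits under an odd number of negations (counting the antecedent side of each →), so it flips to forall t.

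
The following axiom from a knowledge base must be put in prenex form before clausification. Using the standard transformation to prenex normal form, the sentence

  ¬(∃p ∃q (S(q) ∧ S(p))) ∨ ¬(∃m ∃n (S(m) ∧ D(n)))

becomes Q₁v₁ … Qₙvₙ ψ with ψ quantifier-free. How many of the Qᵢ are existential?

0

Push ¬ through the quantifiers and connectives to reach negation normal form:
  (∀p ∀q (¬S(q) ∨ ¬S(p))) ∨ (∀m ∀n (¬S(m) ∨ ¬D(n)))
Finally move all quantifiers to the prefix:
  ∀p ∀q ∀m ∀n (¬S(q) ∨ ¬S(p) ∨ ¬S(m) ∨ ¬D(n))
The prefix is ∀p ∀q ∀m ∀n: 4 universal, 0 existential.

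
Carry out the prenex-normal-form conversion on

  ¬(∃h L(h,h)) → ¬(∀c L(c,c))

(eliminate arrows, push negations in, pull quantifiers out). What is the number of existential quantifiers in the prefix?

Rewrite implications/biconditionals: A → B as ¬A ∨ B.
  ¬¬(∃h L(h,h)) ∨ ¬(∀c L(c,c))
Drive negations inward (¬∀x A ≡ ∃x ¬A, ¬∃x A ≡ ∀x ¬A, De Morgan for ∧/∨):
  (∃h L(h,h)) ∨ (∃c ¬L(c,c))
All bound variables are already distinct, so no renaming is needed.
Extract every quantifier outward, since the variables are now distinct and don't occur free across branches:
  ∃h ∃c (L(h,h) ∨ ¬L(c,c))
The prefix is ∃h ∃c: 0 universal, 2 existential.

2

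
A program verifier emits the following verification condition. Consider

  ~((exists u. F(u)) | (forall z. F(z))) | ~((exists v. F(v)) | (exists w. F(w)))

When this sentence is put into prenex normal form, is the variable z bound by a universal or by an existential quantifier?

existential

Move each ¬ inward, flipping quantifiers it crosses:
  (forall u. ~F(u)) & (exists z. ~F(z)) | (forall v. ~F(v)) & (forall w. ~F(w))
Extract every quantifier outward, since the variables are now distinct and don't occur free across branches:
  forall u. exists z. forall v. forall w. (~F(u) & ~F(z) | ~F(v) & ~F(w))
The quantifier forall z sits under an odd number of negations, so it flips to exists z.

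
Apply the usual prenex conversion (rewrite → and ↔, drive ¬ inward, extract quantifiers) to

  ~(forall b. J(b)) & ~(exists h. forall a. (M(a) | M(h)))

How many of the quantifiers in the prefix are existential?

Drive negations inward (¬∀x A ≡ ∃x ¬A, ¬∃x A ≡ ∀x ¬A, De Morgan for ∧/∨):
  (exists b. ~J(b)) & (forall h. exists a. (~M(a) & ~M(h)))
All bound variables are already distinct, so no renaming is needed.
Pull the quantifiers to the front (each side's bound variable is not free in the other side):
  exists b. forall h. exists a. (~J(b) & ~M(a) & ~M(h))
The prefix is exists b forall h exists a: 1 universal, 2 existential.

2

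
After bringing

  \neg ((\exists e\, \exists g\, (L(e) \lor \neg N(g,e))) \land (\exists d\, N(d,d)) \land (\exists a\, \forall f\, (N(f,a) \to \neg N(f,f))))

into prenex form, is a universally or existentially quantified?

First replace A → B with ¬A ∨ B.
  \neg ((\exists e\, \exists g\, (L(e) \lor \neg N(g,e))) \land (\exists d\, N(d,d)) \land (\exists a\, \forall f\, (\neg N(f,a) \lor \neg N(f,f))))
Move each ¬ inward, flipping quantifiers it crosses:
  (\forall e\, \forall g\, (\neg L(e) \land N(g,e))) \lor (\forall d\, \neg N(d,d)) \lor (\forall a\, \exists f\, (N(f,a) \land N(f,f)))
All bound variables are already distinct, so no renaming is needed.
Pull the quantifiers to the front (each side's bound variable is not free in the other side):
  \forall e\, \forall g\, \forall d\, \forall a\, \exists f\, (\neg L(e) \land N(g,e) \lor \neg N(d,d) \lor N(f,a) \land N(f,f))
The quantifier \exists a sits under an odd number of negations (counting the antecedent side of each →), so it flips to \forall a.

universal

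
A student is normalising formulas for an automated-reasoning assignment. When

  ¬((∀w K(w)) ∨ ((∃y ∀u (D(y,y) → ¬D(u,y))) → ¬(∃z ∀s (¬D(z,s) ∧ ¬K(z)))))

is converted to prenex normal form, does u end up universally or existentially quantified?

universal

Eliminate → and ↔ using ¬ and ∨.
  ¬((∀w K(w)) ∨ ¬(∃y ∀u (¬D(y,y) ∨ ¬D(u,y))) ∨ ¬(∃z ∀s (¬D(z,s) ∧ ¬K(z))))
Move each ¬ inward, flipping quantifiers it crosses:
  (∃w ¬K(w)) ∧ (∃y ∀u (¬D(y,y) ∨ ¬D(u,y))) ∧ (∃z ∀s (¬D(z,s) ∧ ¬K(z)))
Finally move all quantifiers to the prefix:
  ∃w ∃y ∀u ∃z ∀s (¬K(w) ∧ (¬D(y,y) ∨ ¬D(u,y)) ∧ ¬D(z,s) ∧ ¬K(z))
The quantifier ∀u sits under an even number of negations (counting the antecedent side of each →), so it remains universal.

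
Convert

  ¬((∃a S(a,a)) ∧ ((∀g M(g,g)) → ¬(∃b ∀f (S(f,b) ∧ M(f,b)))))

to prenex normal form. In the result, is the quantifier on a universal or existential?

Rewrite implications/biconditionals: A → B as ¬A ∨ B.
  ¬((∃a S(a,a)) ∧ (¬(∀g M(g,g)) ∨ ¬(∃b ∀f (S(f,b) ∧ M(f,b)))))
Move each ¬ inward, flipping quantifiers it crosses:
  (∀a ¬S(a,a)) ∨ (∀g M(g,g)) ∧ (∃b ∀f (S(f,b) ∧ M(f,b)))
Extract every quantifier outward, since the variables are now distinct and don't occur free across branches:
  ∀a ∀g ∃b ∀f (¬S(a,a) ∨ M(g,g) ∧ S(f,b) ∧ M(f,b))
The quantifier ∃a sits under an odd number of negations (counting the antecedent side of each →), so it flips to ∀a.

universal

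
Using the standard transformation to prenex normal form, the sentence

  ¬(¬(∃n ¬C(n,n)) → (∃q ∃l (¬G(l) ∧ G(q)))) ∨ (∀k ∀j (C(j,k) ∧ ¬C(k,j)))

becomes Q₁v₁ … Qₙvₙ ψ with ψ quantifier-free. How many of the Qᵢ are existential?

Rewrite implications/biconditionals: A → B as ¬A ∨ B.
  ¬(¬¬(∃n ¬C(n,n)) ∨ (∃q ∃l (¬G(l) ∧ G(q)))) ∨ (∀k ∀j (C(j,k) ∧ ¬C(k,j)))
Drive negations inward (¬∀x A ≡ ∃x ¬A, ¬∃x A ≡ ∀x ¬A, De Morgan for ∧/∨):
  (∀n C(n,n)) ∧ (∀q ∀l (G(l) ∨ ¬G(q))) ∨ (∀k ∀j (C(j,k) ∧ ¬C(k,j)))
All bound variables are already distinct, so no renaming is needed.
Pull the quantifiers to the front (each side's bound variable is not free in the other side):
  ∀n ∀q ∀l ∀k ∀j (C(n,n) ∧ (G(l) ∨ ¬G(q)) ∨ C(j,k) ∧ ¬C(k,j))
The prefix is ∀n ∀q ∀l ∀k ∀j: 5 universal, 0 existential.

0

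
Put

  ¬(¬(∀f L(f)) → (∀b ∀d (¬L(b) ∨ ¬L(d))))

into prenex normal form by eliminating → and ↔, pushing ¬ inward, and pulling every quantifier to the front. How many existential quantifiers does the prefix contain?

3

Eliminate → and ↔ using ¬ and ∨.
  ¬(¬¬(∀f L(f)) ∨ (∀b ∀d (¬L(b) ∨ ¬L(d))))
Push ¬ through the quantifiers and connectives to reach negation normal form:
  (∃f ¬L(f)) ∧ (∃b ∃d (L(b) ∧ L(d)))
All bound variables are already distinct, so no renaming is needed.
Pull the quantifiers to the front (each side's bound variable is not free in the other side):
  ∃f ∃b ∃d (¬L(f) ∧ L(b) ∧ L(d))
The prefix is ∃f ∃b ∃d: 0 universal, 3 existential.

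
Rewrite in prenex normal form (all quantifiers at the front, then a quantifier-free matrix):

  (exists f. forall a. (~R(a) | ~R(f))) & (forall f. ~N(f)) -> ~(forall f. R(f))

Rewrite implications/biconditionals: A → B as ¬A ∨ B.
  ~((exists f. forall a. (~R(a) | ~R(f))) & (forall f. ~N(f))) | ~(forall f. R(f))
Push ¬ through the quantifiers and connectives to reach negation normal form:
  (forall f. exists a. (R(a) & R(f))) | (exists f. N(f)) | (exists f. ~R(f))
Standardize variables apart so no two quantifiers bind the same name: f↦b, f↦q.
  (forall f. exists a. (R(a) & R(f))) | (exists b. N(b)) | (exists q. ~R(q))
Pull the quantifiers to the front (each side's bound variable is not free in the other side):
  forall f. exists a. exists b. exists q. (R(a) & R(f) | N(b) | ~R(q))

forall f. exists a. exists b. exists q. (R(a) & R(f) | N(b) | ~R(q))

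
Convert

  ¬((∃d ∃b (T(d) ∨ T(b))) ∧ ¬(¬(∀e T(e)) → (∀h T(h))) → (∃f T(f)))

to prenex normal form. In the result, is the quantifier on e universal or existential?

existential

Rewrite implications/biconditionals: A → B as ¬A ∨ B.
  ¬(¬((∃d ∃b (T(d) ∨ T(b))) ∧ ¬(¬¬(∀e T(e)) ∨ (∀h T(h)))) ∨ (∃f T(f)))
Push ¬ through the quantifiers and connectives to reach negation normal form:
  (∃d ∃b (T(d) ∨ T(b))) ∧ (∃e ¬T(e)) ∧ (∃h ¬T(h)) ∧ (∀f ¬T(f))
Pull the quantifiers to the front (each side's bound variable is not free in the other side):
  ∃d ∃b ∃e ∃h ∀f ((T(d) ∨ T(b)) ∧ ¬T(e) ∧ ¬T(h) ∧ ¬T(f))
The quantifier ∀e sits under an odd number of negations (counting the antecedent side of each →), so it flips to ∃e.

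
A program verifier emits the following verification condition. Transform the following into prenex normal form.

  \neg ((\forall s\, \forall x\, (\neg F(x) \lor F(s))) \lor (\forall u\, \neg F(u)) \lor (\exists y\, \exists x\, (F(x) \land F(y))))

Drive negations inward (¬∀x A ≡ ∃x ¬A, ¬∃x A ≡ ∀x ¬A, De Morgan for ∧/∨):
  (\exists s\, \exists x\, (F(x) \land \neg F(s))) \land (\exists u\, F(u)) \land (\forall y\, \forall x\, (\neg F(x) \lor \neg F(y)))
Rename bound variables to avoid capture: x↦v.
  (\exists s\, \exists x\, (F(x) \land \neg F(s))) \land (\exists u\, F(u)) \land (\forall y\, \forall v\, (\neg F(v) \lor \neg F(y)))
Finally move all quantifiers to the prefix:
  \exists s\, \exists x\, \exists u\, \forall y\, \forall v\, (F(x) \land \neg F(s) \land F(u) \land (\neg F(v) \lor \neg F(y)))

\exists s\, \exists x\, \exists u\, \forall y\, \forall v\, (F(x) \land \neg F(s) \land F(u) \land (\neg F(v) \lor \neg F(y)))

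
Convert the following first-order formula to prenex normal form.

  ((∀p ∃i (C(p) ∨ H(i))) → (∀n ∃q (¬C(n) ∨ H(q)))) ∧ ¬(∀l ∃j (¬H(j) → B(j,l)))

Eliminate → and ↔ using ¬ and ∨.
  (¬(∀p ∃i (C(p) ∨ H(i))) ∨ (∀n ∃q (¬C(n) ∨ H(q)))) ∧ ¬(∀l ∃j (¬¬H(j) ∨ B(j,l)))
Drive negations inward (¬∀x A ≡ ∃x ¬A, ¬∃x A ≡ ∀x ¬A, De Morgan for ∧/∨):
  ((∃p ∀i (¬C(p) ∧ ¬H(i))) ∨ (∀n ∃q (¬C(n) ∨ H(q)))) ∧ (∃l ∀j (¬H(j) ∧ ¬B(j,l)))
Finally move all quantifiers to the prefix:
  ∃p ∀i ∀n ∃q ∃l ∀j ((¬C(p) ∧ ¬H(i) ∨ ¬C(n) ∨ H(q)) ∧ ¬H(j) ∧ ¬B(j,l))

∃p ∀i ∀n ∃q ∃l ∀j ((¬C(p) ∧ ¬H(i) ∨ ¬C(n) ∨ H(q)) ∧ ¬H(j) ∧ ¬B(j,l))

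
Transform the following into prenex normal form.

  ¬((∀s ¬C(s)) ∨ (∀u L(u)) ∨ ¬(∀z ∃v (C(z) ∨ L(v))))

Move each ¬ inward, flipping quantifiers it crosses:
  (∃s C(s)) ∧ (∃u ¬L(u)) ∧ (∀z ∃v (C(z) ∨ L(v)))
Pull the quantifiers to the front (each side's bound variable is not free in the other side):
  ∃s ∃u ∀z ∃v (C(s) ∧ ¬L(u) ∧ (C(z) ∨ L(v)))

∃s ∃u ∀z ∃v (C(s) ∧ ¬L(u) ∧ (C(z) ∨ L(v)))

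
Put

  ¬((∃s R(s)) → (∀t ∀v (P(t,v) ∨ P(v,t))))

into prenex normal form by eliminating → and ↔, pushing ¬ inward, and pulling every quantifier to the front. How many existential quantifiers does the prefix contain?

Eliminate → and ↔ using ¬ and ∨.
  ¬(¬(∃s R(s)) ∨ (∀t ∀v (P(t,v) ∨ P(v,t))))
Push ¬ through the quantifiers and connectives to reach negation normal form:
  (∃s R(s)) ∧ (∃t ∃v (¬P(t,v) ∧ ¬P(v,t)))
All bound variables are already distinct, so no renaming is needed.
Pull the quantifiers to the front (each side's bound variable is not free in the other side):
  ∃s ∃t ∃v (R(s) ∧ ¬P(t,v) ∧ ¬P(v,t))
The prefix is ∃s ∃t ∃v: 0 universal, 3 existential.

3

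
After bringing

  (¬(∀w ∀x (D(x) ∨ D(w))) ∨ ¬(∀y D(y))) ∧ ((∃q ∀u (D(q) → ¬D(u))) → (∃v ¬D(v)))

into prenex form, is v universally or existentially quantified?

existential

Eliminate → and ↔ using ¬ and ∨.
  (¬(∀w ∀x (D(x) ∨ D(w))) ∨ ¬(∀y D(y))) ∧ (¬(∃q ∀u (¬D(q) ∨ ¬D(u))) ∨ (∃v ¬D(v)))
Move each ¬ inward, flipping quantifiers it crosses:
  ((∃w ∃x (¬D(x) ∧ ¬D(w))) ∨ (∃y ¬D(y))) ∧ ((∀q ∃u (D(q) ∧ D(u))) ∨ (∃v ¬D(v)))
All bound variables are already distinct, so no renaming is needed.
Finally move all quantifiers to the prefix:
  ∃w ∃x ∃y ∀q ∃u ∃v ((¬D(x) ∧ ¬D(w) ∨ ¬D(y)) ∧ (D(q) ∧ D(u) ∨ ¬D(v)))
The quantifier ∃v sits under an even number of negations (counting the antecedent side of each →), so it remains existential.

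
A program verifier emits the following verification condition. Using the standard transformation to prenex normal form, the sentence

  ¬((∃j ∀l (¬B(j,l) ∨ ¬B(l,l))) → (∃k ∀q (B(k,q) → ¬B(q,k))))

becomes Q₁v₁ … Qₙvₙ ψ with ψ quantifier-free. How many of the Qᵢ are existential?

2

Rewrite implications/biconditionals: A → B as ¬A ∨ B.
  ¬(¬(∃j ∀l (¬B(j,l) ∨ ¬B(l,l))) ∨ (∃k ∀q (¬B(k,q) ∨ ¬B(q,k))))
Drive negations inward (¬∀x A ≡ ∃x ¬A, ¬∃x A ≡ ∀x ¬A, De Morgan for ∧/∨):
  (∃j ∀l (¬B(j,l) ∨ ¬B(l,l))) ∧ (∀k ∃q (B(k,q) ∧ B(q,k)))
Pull the quantifiers to the front (each side's bound variable is not free in the other side):
  ∃j ∀l ∀k ∃q ((¬B(j,l) ∨ ¬B(l,l)) ∧ B(k,q) ∧ B(q,k))
The prefix is ∃j ∀l ∀k ∃q: 2 universal, 2 existential.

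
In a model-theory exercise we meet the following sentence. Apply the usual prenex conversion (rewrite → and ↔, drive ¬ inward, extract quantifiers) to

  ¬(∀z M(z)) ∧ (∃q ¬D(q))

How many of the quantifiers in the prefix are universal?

Drive negations inward (¬∀x A ≡ ∃x ¬A, ¬∃x A ≡ ∀x ¬A, De Morgan for ∧/∨):
  (∃z ¬M(z)) ∧ (∃q ¬D(q))
Pull the quantifiers to the front (each side's bound variable is not free in the other side):
  ∃z ∃q (¬M(z) ∧ ¬D(q))
The prefix is ∃z ∃q: 0 universal, 2 existential.

0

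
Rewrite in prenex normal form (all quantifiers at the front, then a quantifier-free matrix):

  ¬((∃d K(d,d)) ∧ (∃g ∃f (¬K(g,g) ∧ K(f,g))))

Push ¬ through the quantifiers and connectives to reach negation normal form:
  (∀d ¬K(d,d)) ∨ (∀g ∀f (K(g,g) ∨ ¬K(f,g)))
Finally move all quantifiers to the prefix:
  ∀d ∀g ∀f (¬K(d,d) ∨ K(g,g) ∨ ¬K(f,g))

∀d ∀g ∀f (¬K(d,d) ∨ K(g,g) ∨ ¬K(f,g))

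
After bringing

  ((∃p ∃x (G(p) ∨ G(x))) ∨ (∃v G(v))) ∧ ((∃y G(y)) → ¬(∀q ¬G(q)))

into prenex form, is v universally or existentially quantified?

Rewrite implications/biconditionals: A → B as ¬A ∨ B.
  ((∃p ∃x (G(p) ∨ G(x))) ∨ (∃v G(v))) ∧ (¬(∃y G(y)) ∨ ¬(∀q ¬G(q)))
Move each ¬ inward, flipping quantifiers it crosses:
  ((∃p ∃x (G(p) ∨ G(x))) ∨ (∃v G(v))) ∧ ((∀y ¬G(y)) ∨ (∃q G(q)))
Pull the quantifiers to the front (each side's bound variable is not free in the other side):
  ∃p ∃x ∃v ∀y ∃q ((G(p) ∨ G(x) ∨ G(v)) ∧ (¬G(y) ∨ G(q)))
The quantifier ∃v sits under an even number of negations (counting the antecedent side of each →), so it remains existential.

existential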